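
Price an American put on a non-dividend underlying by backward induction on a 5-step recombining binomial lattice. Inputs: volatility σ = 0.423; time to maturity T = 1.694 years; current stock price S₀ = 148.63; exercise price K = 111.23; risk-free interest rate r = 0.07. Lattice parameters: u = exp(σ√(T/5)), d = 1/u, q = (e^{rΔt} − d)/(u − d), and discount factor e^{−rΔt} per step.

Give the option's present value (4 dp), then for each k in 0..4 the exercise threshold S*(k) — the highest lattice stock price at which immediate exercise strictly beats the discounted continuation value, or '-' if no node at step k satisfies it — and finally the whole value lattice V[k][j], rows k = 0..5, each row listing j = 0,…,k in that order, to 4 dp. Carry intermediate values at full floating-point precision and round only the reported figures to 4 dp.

Δt=0.33880, u=1.27917, d=0.78176, q=0.48700, disc=e^(-rΔt)=0.97656
k=5 terminal: V=max(K-S,0) → 67.8329 40.2201 0.0000 0.0000 0.0000 0.0000
k=4: j=0 S=55.5124 intr=55.7176 cont=53.1108 V=55.7176[EX]; j=1 S=90.8339 intr=20.3961 cont=20.1492 V=20.3961[EX]; j=2 S=148.6300 intr=0.0000 cont=0.0000 V=0.0000[hold]; j=3 S=243.2007 intr=0.0000 cont=0.0000 V=0.0000[hold]; j=4 S=397.9453 intr=0.0000 cont=0.0000 V=0.0000[hold]  S*(4)=90.8339
k=3: j=0 S=71.0099 intr=40.2201 cont=37.6132 V=40.2201[EX]; j=1 S=116.1923 intr=0.0000 cont=10.2179 V=10.2179[hold]; j=2 S=190.1235 intr=0.0000 cont=0.0000 V=0.0000[hold]; j=3 S=311.0958 intr=0.0000 cont=0.0000 V=0.0000[hold]  S*(3)=71.0099
k=2: j=0 S=90.8339 intr=20.3961 cont=25.0087 V=25.0087[hold]; j=1 S=148.6300 intr=0.0000 cont=5.1189 V=5.1189[hold]; j=2 S=243.2007 intr=0.0000 cont=0.0000 V=0.0000[hold]  S*(2)=-
k=1: j=0 S=116.1923 intr=0.0000 cont=14.9632 V=14.9632[hold]; j=1 S=190.1235 intr=0.0000 cont=2.5644 V=2.5644[hold]  S*(1)=-
k=0: j=0 S=148.6300 intr=0.0000 cont=8.7158 V=8.7158[hold]  S*(0)=-

price = 8.7158
boundary = - - - 71.0099 90.8339
tree:
8.7158
14.9632 2.5644
25.0087 5.1189 0.0000
40.2201 10.2179 0.0000 0.0000
55.7176 20.3961 0.0000 0.0000 0.0000
67.8329 40.2201 0.0000 0.0000 0.0000 0.0000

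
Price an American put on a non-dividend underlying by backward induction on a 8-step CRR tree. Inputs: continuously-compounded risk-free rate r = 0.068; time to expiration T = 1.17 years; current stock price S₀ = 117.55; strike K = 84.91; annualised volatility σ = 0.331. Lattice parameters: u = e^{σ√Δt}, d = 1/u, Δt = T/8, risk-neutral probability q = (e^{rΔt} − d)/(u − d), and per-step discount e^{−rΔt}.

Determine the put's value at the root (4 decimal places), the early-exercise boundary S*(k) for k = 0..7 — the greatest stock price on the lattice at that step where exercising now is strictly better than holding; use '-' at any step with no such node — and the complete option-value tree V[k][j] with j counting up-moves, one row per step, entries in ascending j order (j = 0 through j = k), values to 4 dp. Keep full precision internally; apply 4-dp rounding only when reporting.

Δt=0.14625, u=1.13494, d=0.88110, q=0.50777, disc=e^(-rΔt)=0.99010
k=8 terminal: V=max(K-S,0) → 42.2100 29.9083 14.0624 0.0000 0.0000 0.0000 0.0000 0.0000 0.0000
k=7: j=0 S=48.4621 intr=36.4479 cont=35.6077 V=36.4479[EX]; j=1 S=62.4239 intr=22.4861 cont=21.6459 V=22.4861[EX]; j=2 S=80.4081 intr=4.5019 cont=6.8534 V=6.8534[hold]; j=3 S=103.5734 intr=0.0000 cont=0.0000 V=0.0000[hold]; j=4 S=133.4126 intr=0.0000 cont=0.0000 V=0.0000[hold]; j=5 S=171.8485 intr=0.0000 cont=0.0000 V=0.0000[hold]; j=6 S=221.3576 intr=0.0000 cont=0.0000 V=0.0000[hold]; j=7 S=285.1302 intr=0.0000 cont=0.0000 V=0.0000[hold]  S*(7)=62.4239
k=6: j=0 S=55.0017 intr=29.9083 cont=29.0680 V=29.9083[EX]; j=1 S=70.8476 intr=14.0624 cont=14.4044 V=14.4044[hold]; j=2 S=91.2586 intr=0.0000 cont=3.3401 V=3.3401[hold]; j=3 S=117.5500 intr=0.0000 cont=0.0000 V=0.0000[hold]; j=4 S=151.4159 intr=0.0000 cont=0.0000 V=0.0000[hold]; j=5 S=195.0384 intr=0.0000 cont=0.0000 V=0.0000[hold]; j=6 S=251.2285 intr=0.0000 cont=0.0000 V=0.0000[hold]  S*(6)=55.0017
k=5: j=0 S=62.4239 intr=22.4861 cont=21.8178 V=22.4861[EX]; j=1 S=80.4081 intr=4.5019 cont=8.6993 V=8.6993[hold]; j=2 S=103.5734 intr=0.0000 cont=1.6278 V=1.6278[hold]; j=3 S=133.4126 intr=0.0000 cont=0.0000 V=0.0000[hold]; j=4 S=171.8485 intr=0.0000 cont=0.0000 V=0.0000[hold]; j=5 S=221.3576 intr=0.0000 cont=0.0000 V=0.0000[hold]  S*(5)=62.4239
k=4: j=0 S=70.8476 intr=14.0624 cont=15.3324 V=15.3324[hold]; j=1 S=91.2586 intr=0.0000 cont=5.0581 V=5.0581[hold]; j=2 S=117.5500 intr=0.0000 cont=0.7933 V=0.7933[hold]; j=3 S=151.4159 intr=0.0000 cont=0.0000 V=0.0000[hold]; j=4 S=195.0384 intr=0.0000 cont=0.0000 V=0.0000[hold]  S*(4)=-
k=3: j=0 S=80.4081 intr=4.5019 cont=10.0153 V=10.0153[hold]; j=1 S=103.5734 intr=0.0000 cont=2.8639 V=2.8639[hold]; j=2 S=133.4126 intr=0.0000 cont=0.3866 V=0.3866[hold]; j=3 S=171.8485 intr=0.0000 cont=0.0000 V=0.0000[hold]  S*(3)=-
k=2: j=0 S=91.2586 intr=0.0000 cont=6.3209 V=6.3209[hold]; j=1 S=117.5500 intr=0.0000 cont=1.5902 V=1.5902[hold]; j=2 S=151.4159 intr=0.0000 cont=0.1884 V=0.1884[hold]  S*(2)=-
k=1: j=0 S=103.5734 intr=0.0000 cont=3.8800 V=3.8800[hold]; j=1 S=133.4126 intr=0.0000 cont=0.8697 V=0.8697[hold]  S*(1)=-
k=0: j=0 S=117.5500 intr=0.0000 cont=2.3282 V=2.3282[hold]  S*(0)=-

price = 2.3282
boundary = - - - - - 62.4239 55.0017 62.4239
tree:
2.3282
3.8800 0.8697
6.3209 1.5902 0.1884
10.0153 2.8639 0.3866 0.0000
15.3324 5.0581 0.7933 0.0000 0.0000
22.4861 8.6993 1.6278 0.0000 0.0000 0.0000
29.9083 14.4044 3.3401 0.0000 0.0000 0.0000 0.0000
36.4479 22.4861 6.8534 0.0000 0.0000 0.0000 0.0000 0.0000
42.2100 29.9083 14.0624 0.0000 0.0000 0.0000 0.0000 0.0000 0.0000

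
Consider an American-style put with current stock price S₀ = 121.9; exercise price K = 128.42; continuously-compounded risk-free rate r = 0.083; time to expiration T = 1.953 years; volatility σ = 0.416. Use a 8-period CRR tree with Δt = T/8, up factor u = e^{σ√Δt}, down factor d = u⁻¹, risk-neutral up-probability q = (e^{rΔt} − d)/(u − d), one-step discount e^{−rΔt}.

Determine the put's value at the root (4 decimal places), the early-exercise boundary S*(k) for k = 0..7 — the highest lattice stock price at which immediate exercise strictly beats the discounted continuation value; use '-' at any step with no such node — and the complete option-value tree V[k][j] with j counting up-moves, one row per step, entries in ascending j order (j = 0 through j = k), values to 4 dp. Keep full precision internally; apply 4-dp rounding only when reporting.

price = 23.7378
boundary = - - 80.8114 65.7972 80.8114 65.7972 80.8114 99.2518
tree:
23.7378
34.1412 14.2360
47.6086 21.9813 7.0209
62.6228 32.9412 11.8469 2.4492
74.8475 47.6086 19.5235 4.6027 0.3811
84.8010 62.6228 31.1756 8.5911 0.7751 0.0000
92.9051 74.8475 47.6086 15.9072 1.5763 0.0000 0.0000
99.5035 84.8010 62.6228 29.1682 3.2059 0.0000 0.0000 0.0000
104.8760 92.9051 74.8475 47.6086 6.5200 0.0000 0.0000 0.0000 0.0000

params: Δt=0.24413 u=1.22819 d=0.81421 q=0.49824 e^(-rΔt)=0.97994
t_8 payoffs: 104.8760 92.9051 74.8475 47.6086 6.5200 0.0000 0.0000 0.0000 0.0000
t_7: node(7,0) S=28.9165 payoff=99.5035 vs cont=96.9276 → 99.5035 [stop]  node(7,1) S=43.6190 payoff=84.8010 vs cont=82.2251 → 84.8010 [stop]  node(7,2) S=65.7972 payoff=62.6228 vs cont=60.0469 → 62.6228 [stop]  node(7,3) S=99.2518 payoff=29.1682 vs cont=26.5923 → 29.1682 [stop]  node(7,4) S=149.7164 payoff=0.0000 vs cont=3.2059 → 3.2059 [wait]  node(7,5) S=225.8397 payoff=0.0000 vs cont=0.0000 → 0.0000 [wait]  node(7,6) S=340.6680 payoff=0.0000 vs cont=0.0000 → 0.0000 [wait]  node(7,7) S=513.8808 payoff=0.0000 vs cont=0.0000 → 0.0000 [wait]  ⇒ S*(7)=99.2518
t_6: node(6,0) S=35.5149 payoff=92.9051 vs cont=90.3292 → 92.9051 [stop]  node(6,1) S=53.5725 payoff=74.8475 vs cont=72.2716 → 74.8475 [stop]  node(6,2) S=80.8114 payoff=47.6086 vs cont=45.0327 → 47.6086 [stop]  node(6,3) S=121.9000 payoff=6.5200 vs cont=15.9072 → 15.9072 [wait]  node(6,4) S=183.8801 payoff=0.0000 vs cont=1.5763 → 1.5763 [wait]  node(6,5) S=277.3740 payoff=0.0000 vs cont=0.0000 → 0.0000 [wait]  node(6,6) S=418.4050 payoff=0.0000 vs cont=0.0000 → 0.0000 [wait]  ⇒ S*(6)=80.8114
t_5: node(5,0) S=43.6190 payoff=84.8010 vs cont=82.2251 → 84.8010 [stop]  node(5,1) S=65.7972 payoff=62.6228 vs cont=60.0469 → 62.6228 [stop]  node(5,2) S=99.2518 payoff=29.1682 vs cont=31.1756 → 31.1756 [wait]  node(5,3) S=149.7164 payoff=0.0000 vs cont=8.5911 → 8.5911 [wait]  node(5,4) S=225.8397 payoff=0.0000 vs cont=0.7751 → 0.7751 [wait]  node(5,5) S=340.6680 payoff=0.0000 vs cont=0.0000 → 0.0000 [wait]  ⇒ S*(5)=65.7972
t_4: node(4,0) S=53.5725 payoff=74.8475 vs cont=72.2716 → 74.8475 [stop]  node(4,1) S=80.8114 payoff=47.6086 vs cont=46.0128 → 47.6086 [stop]  node(4,2) S=121.9000 payoff=6.5200 vs cont=19.5235 → 19.5235 [wait]  node(4,3) S=183.8801 payoff=0.0000 vs cont=4.6027 → 4.6027 [wait]  node(4,4) S=277.3740 payoff=0.0000 vs cont=0.3811 → 0.3811 [wait]  ⇒ S*(4)=80.8114
t_3: node(3,0) S=65.7972 payoff=62.6228 vs cont=60.0469 → 62.6228 [stop]  node(3,1) S=99.2518 payoff=29.1682 vs cont=32.9412 → 32.9412 [wait]  node(3,2) S=149.7164 payoff=0.0000 vs cont=11.8469 → 11.8469 [wait]  node(3,3) S=225.8397 payoff=0.0000 vs cont=2.4492 → 2.4492 [wait]  ⇒ S*(3)=65.7972
t_2: node(2,0) S=80.8114 payoff=47.6086 vs cont=46.8748 → 47.6086 [stop]  node(2,1) S=121.9000 payoff=6.5200 vs cont=21.9813 → 21.9813 [wait]  node(2,2) S=183.8801 payoff=0.0000 vs cont=7.0209 → 7.0209 [wait]  ⇒ S*(2)=80.8114
t_1: node(1,0) S=99.2518 payoff=29.1682 vs cont=34.1412 → 34.1412 [wait]  node(1,1) S=149.7164 payoff=0.0000 vs cont=14.2360 → 14.2360 [wait]  ⇒ S*(1)=-
t_0: node(0,0) S=121.9000 payoff=6.5200 vs cont=23.7378 → 23.7378 [wait]  ⇒ S*(0)=-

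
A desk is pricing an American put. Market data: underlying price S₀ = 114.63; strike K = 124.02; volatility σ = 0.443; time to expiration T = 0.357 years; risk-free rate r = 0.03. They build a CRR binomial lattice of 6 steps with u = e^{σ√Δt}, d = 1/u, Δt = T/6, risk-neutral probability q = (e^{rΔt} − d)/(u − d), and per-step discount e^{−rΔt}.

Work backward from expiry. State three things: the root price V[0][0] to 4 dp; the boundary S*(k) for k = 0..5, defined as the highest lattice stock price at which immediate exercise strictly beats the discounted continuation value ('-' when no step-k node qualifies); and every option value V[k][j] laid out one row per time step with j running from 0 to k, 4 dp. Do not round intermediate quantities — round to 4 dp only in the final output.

params: Δt=0.05950 u=1.11411 d=0.89757 q=0.48126 e^(-rΔt)=0.99822
t_6 payoffs: 64.0794 49.6188 31.6695 9.3900 0.0000 0.0000 0.0000
t_5: node(5,0) S=66.7806 payoff=57.2394 vs cont=57.0182 → 57.2394 [stop]  node(5,1) S=82.8914 payoff=41.1286 vs cont=40.9074 → 41.1286 [stop]  node(5,2) S=102.8889 payoff=21.1311 vs cont=20.9099 → 21.1311 [stop]  node(5,3) S=127.7109 payoff=0.0000 vs cont=4.8623 → 4.8623 [wait]  node(5,4) S=158.5211 payoff=0.0000 vs cont=0.0000 → 0.0000 [wait]  node(5,5) S=196.7642 payoff=0.0000 vs cont=0.0000 → 0.0000 [wait]  ⇒ S*(5)=102.8889
t_4: node(4,0) S=74.4012 payoff=49.6188 vs cont=49.3976 → 49.6188 [stop]  node(4,1) S=92.3505 payoff=31.6695 vs cont=31.4483 → 31.6695 [stop]  node(4,2) S=114.6300 payoff=9.3900 vs cont=13.2778 → 13.2778 [wait]  node(4,3) S=142.2844 payoff=0.0000 vs cont=2.5177 → 2.5177 [wait]  node(4,4) S=176.6105 payoff=0.0000 vs cont=0.0000 → 0.0000 [wait]  ⇒ S*(4)=92.3505
t_3: node(3,0) S=82.8914 payoff=41.1286 vs cont=40.9074 → 41.1286 [stop]  node(3,1) S=102.8889 payoff=21.1311 vs cont=22.7776 → 22.7776 [wait]  node(3,2) S=127.7109 payoff=0.0000 vs cont=8.0849 → 8.0849 [wait]  node(3,3) S=158.5211 payoff=0.0000 vs cont=1.3037 → 1.3037 [wait]  ⇒ S*(3)=82.8914
t_2: node(2,0) S=92.3505 payoff=31.6695 vs cont=32.2393 → 32.2393 [wait]  node(2,1) S=114.6300 payoff=9.3900 vs cont=15.6786 → 15.6786 [wait]  node(2,2) S=142.2844 payoff=0.0000 vs cont=4.8128 → 4.8128 [wait]  ⇒ S*(2)=-
t_1: node(1,0) S=102.8889 payoff=21.1311 vs cont=24.2260 → 24.2260 [wait]  node(1,1) S=127.7109 payoff=0.0000 vs cont=10.4306 → 10.4306 [wait]  ⇒ S*(1)=-
t_0: node(0,0) S=114.6300 payoff=9.3900 vs cont=17.5554 → 17.5554 [wait]  ⇒ S*(0)=-

price = 17.5554
boundary = - - - 82.8914 92.3505 102.8889
tree:
17.5554
24.2260 10.4306
32.2393 15.6786 4.8128
41.1286 22.7776 8.0849 1.3037
49.6188 31.6695 13.2778 2.5177 0.0000
57.2394 41.1286 21.1311 4.8623 0.0000 0.0000
64.0794 49.6188 31.6695 9.3900 0.0000 0.0000 0.0000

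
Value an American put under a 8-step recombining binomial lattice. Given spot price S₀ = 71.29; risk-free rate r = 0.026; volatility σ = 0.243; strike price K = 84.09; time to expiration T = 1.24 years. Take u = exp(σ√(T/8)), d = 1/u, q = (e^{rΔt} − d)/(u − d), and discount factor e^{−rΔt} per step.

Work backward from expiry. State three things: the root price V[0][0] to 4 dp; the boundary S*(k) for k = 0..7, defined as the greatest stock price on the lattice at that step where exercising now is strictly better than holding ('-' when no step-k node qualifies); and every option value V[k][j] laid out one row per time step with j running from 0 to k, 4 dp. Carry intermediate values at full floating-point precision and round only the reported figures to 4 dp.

Δt=0.15500  u=1.10039  d=0.90876  q=0.49717  discount=0.99598
step 8 (expiry): payoffs max(K−S,0) = 50.9281 43.9352 35.4678 25.2149 12.8000 0.0000 0.0000 0.0000 0.0000
step 7: (k=7,j=0): S=36.4912, (K−S)⁺=47.5988, hold=47.2606 ⇒ V=47.5988 exercise | (k=7,j=1): S=44.1861, (K−S)⁺=39.9039, hold=39.5657 ⇒ V=39.9039 exercise | (k=7,j=2): S=53.5036, (K−S)⁺=30.5864, hold=30.2482 ⇒ V=30.5864 exercise | (k=7,j=3): S=64.7858, (K−S)⁺=19.3042, hold=18.9660 ⇒ V=19.3042 exercise | (k=7,j=4): S=78.4472, (K−S)⁺=5.6428, hold=6.4103 ⇒ V=6.4103 continue | (k=7,j=5): S=94.9892, (K−S)⁺=0.0000, hold=0.0000 ⇒ V=0.0000 continue | (k=7,j=6): S=115.0195, (K−S)⁺=0.0000, hold=0.0000 ⇒ V=0.0000 continue | (k=7,j=7): S=139.2736, (K−S)⁺=0.0000, hold=0.0000 ⇒ V=0.0000 continue  boundary S*=64.7858
step 6: (k=6,j=0): S=40.1548, (K−S)⁺=43.9352, hold=43.5970 ⇒ V=43.9352 exercise | (k=6,j=1): S=48.6222, (K−S)⁺=35.4678, hold=35.1296 ⇒ V=35.4678 exercise | (k=6,j=2): S=58.8751, (K−S)⁺=25.2149, hold=24.8767 ⇒ V=25.2149 exercise | (k=6,j=3): S=71.2900, (K−S)⁺=12.8000, hold=12.8418 ⇒ V=12.8418 continue | (k=6,j=4): S=86.3229, (K−S)⁺=0.0000, hold=3.2103 ⇒ V=3.2103 continue | (k=6,j=5): S=104.5257, (K−S)⁺=0.0000, hold=0.0000 ⇒ V=0.0000 continue | (k=6,j=6): S=126.5669, (K−S)⁺=0.0000, hold=0.0000 ⇒ V=0.0000 continue  boundary S*=58.8751
step 5: (k=5,j=0): S=44.1861, (K−S)⁺=39.9039, hold=39.5657 ⇒ V=39.9039 exercise | (k=5,j=1): S=53.5036, (K−S)⁺=30.5864, hold=30.2482 ⇒ V=30.5864 exercise | (k=5,j=2): S=64.7858, (K−S)⁺=19.3042, hold=18.9867 ⇒ V=19.3042 exercise | (k=5,j=3): S=78.4472, (K−S)⁺=5.6428, hold=8.0209 ⇒ V=8.0209 continue | (k=5,j=4): S=94.9892, (K−S)⁺=0.0000, hold=1.6077 ⇒ V=1.6077 continue | (k=5,j=5): S=115.0195, (K−S)⁺=0.0000, hold=0.0000 ⇒ V=0.0000 continue  boundary S*=64.7858
step 4: (k=4,j=0): S=48.6222, (K−S)⁺=35.4678, hold=35.1296 ⇒ V=35.4678 exercise | (k=4,j=1): S=58.8751, (K−S)⁺=25.2149, hold=24.8767 ⇒ V=25.2149 exercise | (k=4,j=2): S=71.2900, (K−S)⁺=12.8000, hold=13.6394 ⇒ V=13.6394 continue | (k=4,j=3): S=86.3229, (K−S)⁺=0.0000, hold=4.8130 ⇒ V=4.8130 continue | (k=4,j=4): S=104.5257, (K−S)⁺=0.0000, hold=0.8052 ⇒ V=0.8052 continue  boundary S*=58.8751
step 3: (k=3,j=0): S=53.5036, (K−S)⁺=30.5864, hold=30.2482 ⇒ V=30.5864 exercise | (k=3,j=1): S=64.7858, (K−S)⁺=19.3042, hold=19.3816 ⇒ V=19.3816 continue | (k=3,j=2): S=78.4472, (K−S)⁺=5.6428, hold=9.2139 ⇒ V=9.2139 continue | (k=3,j=3): S=94.9892, (K−S)⁺=0.0000, hold=2.8091 ⇒ V=2.8091 continue  boundary S*=53.5036
step 2: (k=2,j=0): S=58.8751, (K−S)⁺=25.2149, hold=24.9151 ⇒ V=25.2149 exercise | (k=2,j=1): S=71.2900, (K−S)⁺=12.8000, hold=14.2689 ⇒ V=14.2689 continue | (k=2,j=2): S=86.3229, (K−S)⁺=0.0000, hold=6.0053 ⇒ V=6.0053 continue  boundary S*=58.8751
step 1: (k=1,j=0): S=64.7858, (K−S)⁺=19.3042, hold=19.6933 ⇒ V=19.6933 continue | (k=1,j=1): S=78.4472, (K−S)⁺=5.6428, hold=10.1196 ⇒ V=10.1196 continue  boundary S*=-
step 0: (k=0,j=0): S=71.2900, (K−S)⁺=12.8000, hold=14.8735 ⇒ V=14.8735 continue  boundary S*=-

price = 14.8735
boundary = - - 58.8751 53.5036 58.8751 64.7858 58.8751 64.7858
tree:
14.8735
19.6933 10.1196
25.2149 14.2689 6.0053
30.5864 19.3816 9.2139 2.8091
35.4678 25.2149 13.6394 4.8130 0.8052
39.9039 30.5864 19.3042 8.0209 1.6077 0.0000
43.9352 35.4678 25.2149 12.8418 3.2103 0.0000 0.0000
47.5988 39.9039 30.5864 19.3042 6.4103 0.0000 0.0000 0.0000
50.9281 43.9352 35.4678 25.2149 12.8000 0.0000 0.0000 0.0000 0.0000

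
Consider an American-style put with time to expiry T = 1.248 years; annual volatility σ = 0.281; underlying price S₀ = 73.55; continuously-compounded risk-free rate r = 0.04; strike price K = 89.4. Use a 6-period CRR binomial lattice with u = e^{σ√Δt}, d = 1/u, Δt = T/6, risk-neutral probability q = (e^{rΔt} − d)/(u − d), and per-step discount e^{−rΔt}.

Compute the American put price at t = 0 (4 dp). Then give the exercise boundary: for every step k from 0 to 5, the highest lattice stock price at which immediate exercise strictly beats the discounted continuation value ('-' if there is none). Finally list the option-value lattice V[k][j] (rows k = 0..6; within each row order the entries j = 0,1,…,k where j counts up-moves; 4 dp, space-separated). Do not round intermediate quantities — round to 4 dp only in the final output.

price = 17.8986
boundary = - 64.7031 56.9204 64.7031 56.9204 64.7031
tree:
17.8986
24.6969 11.4131
32.4796 17.1579 5.8705
39.3262 24.6969 9.9208 1.9265
45.3492 32.4796 16.1307 3.8891 0.0000
50.6478 39.3262 24.6969 7.8513 0.0000 0.0000
55.3091 45.3492 32.4796 15.8500 0.0000 0.0000 0.0000

params: Δt=0.20800 u=1.13673 d=0.87972 q=0.50051 e^(-rΔt)=0.99171
t_6 payoffs: 55.3091 45.3492 32.4796 15.8500 0.0000 0.0000 0.0000
t_5: node(5,0) S=38.7522 payoff=50.6478 vs cont=49.9071 → 50.6478 [stop]  node(5,1) S=50.0738 payoff=39.3262 vs cont=38.5855 → 39.3262 [stop]  node(5,2) S=64.7031 payoff=24.6969 vs cont=23.9561 → 24.6969 [stop]  node(5,3) S=83.6065 payoff=5.7935 vs cont=7.8513 → 7.8513 [wait]  node(5,4) S=108.0326 payoff=0.0000 vs cont=0.0000 → 0.0000 [wait]  node(5,5) S=139.5948 payoff=0.0000 vs cont=0.0000 → 0.0000 [wait]  ⇒ S*(5)=64.7031
t_4: node(4,0) S=44.0508 payoff=45.3492 vs cont=44.6085 → 45.3492 [stop]  node(4,1) S=56.9204 payoff=32.4796 vs cont=31.7389 → 32.4796 [stop]  node(4,2) S=73.5500 payoff=15.8500 vs cont=16.1307 → 16.1307 [wait]  node(4,3) S=95.0380 payoff=0.0000 vs cont=3.8891 → 3.8891 [wait]  node(4,4) S=122.8038 payoff=0.0000 vs cont=0.0000 → 0.0000 [wait]  ⇒ S*(4)=56.9204
t_3: node(3,0) S=50.0738 payoff=39.3262 vs cont=38.5855 → 39.3262 [stop]  node(3,1) S=64.7031 payoff=24.6969 vs cont=24.0955 → 24.6969 [stop]  node(3,2) S=83.6065 payoff=5.7935 vs cont=9.9208 → 9.9208 [wait]  node(3,3) S=108.0326 payoff=0.0000 vs cont=1.9265 → 1.9265 [wait]  ⇒ S*(3)=64.7031
t_2: node(2,0) S=56.9204 payoff=32.4796 vs cont=31.7389 → 32.4796 [stop]  node(2,1) S=73.5500 payoff=15.8500 vs cont=17.1579 → 17.1579 [wait]  node(2,2) S=95.0380 payoff=0.0000 vs cont=5.8705 → 5.8705 [wait]  ⇒ S*(2)=56.9204
t_1: node(1,0) S=64.7031 payoff=24.6969 vs cont=24.6053 → 24.6969 [stop]  node(1,1) S=83.6065 payoff=5.7935 vs cont=11.4131 → 11.4131 [wait]  ⇒ S*(1)=64.7031
t_0: node(0,0) S=73.5500 payoff=15.8500 vs cont=17.8986 → 17.8986 [wait]  ⇒ S*(0)=-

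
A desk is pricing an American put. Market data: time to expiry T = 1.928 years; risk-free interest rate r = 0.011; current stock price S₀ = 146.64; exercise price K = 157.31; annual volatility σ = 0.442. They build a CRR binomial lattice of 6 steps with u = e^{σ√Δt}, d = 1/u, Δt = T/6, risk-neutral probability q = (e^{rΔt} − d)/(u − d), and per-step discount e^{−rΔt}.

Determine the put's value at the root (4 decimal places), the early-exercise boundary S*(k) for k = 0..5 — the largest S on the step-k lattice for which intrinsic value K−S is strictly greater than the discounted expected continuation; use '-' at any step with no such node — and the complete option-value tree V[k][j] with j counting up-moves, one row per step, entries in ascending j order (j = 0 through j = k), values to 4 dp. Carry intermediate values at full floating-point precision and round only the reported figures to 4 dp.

Δt=0.32133, u=1.28474, d=0.77837, q=0.44468, disc=e^(-rΔt)=0.99647
k=6 terminal: V=max(K-S,0) → 124.6986 103.4834 68.4667 10.6700 0.0000 0.0000 0.0000
k=5: j=0 S=41.8970 intr=115.4130 cont=114.8580 V=115.4130[EX]; j=1 S=69.1529 intr=88.1571 cont=87.6020 V=88.1571[EX]; j=2 S=114.1402 intr=43.1698 cont=42.6148 V=43.1698[EX]; j=3 S=188.3937 intr=0.0000 cont=5.9044 V=5.9044[hold]; j=4 S=310.9526 intr=0.0000 cont=0.0000 V=0.0000[hold]; j=5 S=513.2419 intr=0.0000 cont=0.0000 V=0.0000[hold]  S*(5)=114.1402
k=4: j=0 S=53.8266 intr=103.4834 cont=102.9284 V=103.4834[EX]; j=1 S=88.8433 intr=68.4667 cont=67.9117 V=68.4667[EX]; j=2 S=146.6400 intr=10.6700 cont=26.5048 V=26.5048[hold]; j=3 S=242.0362 intr=0.0000 cont=3.2672 V=3.2672[hold]; j=4 S=399.4921 intr=0.0000 cont=0.0000 V=0.0000[hold]  S*(4)=88.8433
k=3: j=0 S=69.1529 intr=88.1571 cont=87.6020 V=88.1571[EX]; j=1 S=114.1402 intr=43.1698 cont=49.6313 V=49.6313[hold]; j=2 S=188.3937 intr=0.0000 cont=16.1144 V=16.1144[hold]; j=3 S=310.9526 intr=0.0000 cont=1.8080 V=1.8080[hold]  S*(3)=69.1529
k=2: j=0 S=88.8433 intr=68.4667 cont=70.7748 V=70.7748[hold]; j=1 S=146.6400 intr=10.6700 cont=34.6045 V=34.6045[hold]; j=2 S=242.0362 intr=0.0000 cont=9.7182 V=9.7182[hold]  S*(2)=-
k=1: j=0 S=114.1402 intr=43.1698 cont=54.4976 V=54.4976[hold]; j=1 S=188.3937 intr=0.0000 cont=23.4550 V=23.4550[hold]  S*(1)=-
k=0: j=0 S=146.6400 intr=10.6700 cont=40.5500 V=40.5500[hold]  S*(0)=-

price = 40.5500
boundary = - - - 69.1529 88.8433 114.1402
tree:
40.5500
54.4976 23.4550
70.7748 34.6045 9.7182
88.1571 49.6313 16.1144 1.8080
103.4834 68.4667 26.5048 3.2672 0.0000
115.4130 88.1571 43.1698 5.9044 0.0000 0.0000
124.6986 103.4834 68.4667 10.6700 0.0000 0.0000 0.0000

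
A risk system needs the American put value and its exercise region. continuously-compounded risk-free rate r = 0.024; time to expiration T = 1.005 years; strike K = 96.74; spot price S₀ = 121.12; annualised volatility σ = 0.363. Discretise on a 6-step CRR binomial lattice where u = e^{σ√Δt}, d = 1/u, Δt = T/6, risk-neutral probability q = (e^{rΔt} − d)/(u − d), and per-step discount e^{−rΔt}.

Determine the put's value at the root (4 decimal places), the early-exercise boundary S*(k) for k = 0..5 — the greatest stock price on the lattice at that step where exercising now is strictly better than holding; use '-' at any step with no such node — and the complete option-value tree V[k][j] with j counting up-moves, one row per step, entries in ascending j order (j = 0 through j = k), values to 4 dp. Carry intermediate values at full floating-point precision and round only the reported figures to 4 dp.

params: Δt=0.16750 u=1.16017 d=0.86194 q=0.47643 e^(-rΔt)=0.99599
t_6 payoffs: 47.0702 29.8851 6.7541 0.0000 0.0000 0.0000 0.0000
t_5: node(5,0) S=57.6253 payoff=39.1147 vs cont=38.7266 → 39.1147 [stop]  node(5,1) S=77.5629 payoff=19.1771 vs cont=18.7890 → 19.1771 [stop]  node(5,2) S=104.3987 payoff=0.0000 vs cont=3.5220 → 3.5220 [wait]  node(5,3) S=140.5195 payoff=0.0000 vs cont=0.0000 → 0.0000 [wait]  node(5,4) S=189.1375 payoff=0.0000 vs cont=0.0000 → 0.0000 [wait]  node(5,5) S=254.5768 payoff=0.0000 vs cont=0.0000 → 0.0000 [wait]  ⇒ S*(5)=77.5629
t_4: node(4,0) S=66.8549 payoff=29.8851 vs cont=29.4969 → 29.8851 [stop]  node(4,1) S=89.9859 payoff=6.7541 vs cont=11.6715 → 11.6715 [wait]  node(4,2) S=121.1200 payoff=0.0000 vs cont=1.8366 → 1.8366 [wait]  node(4,3) S=163.0261 payoff=0.0000 vs cont=0.0000 → 0.0000 [wait]  node(4,4) S=219.4311 payoff=0.0000 vs cont=0.0000 → 0.0000 [wait]  ⇒ S*(4)=66.8549
t_3: node(3,0) S=77.5629 payoff=19.1771 vs cont=21.1224 → 21.1224 [wait]  node(3,1) S=104.3987 payoff=0.0000 vs cont=6.9578 → 6.9578 [wait]  node(3,2) S=140.5195 payoff=0.0000 vs cont=0.9577 → 0.9577 [wait]  node(3,3) S=189.1375 payoff=0.0000 vs cont=0.0000 → 0.0000 [wait]  ⇒ S*(3)=-
t_2: node(2,0) S=89.9859 payoff=6.7541 vs cont=14.3162 → 14.3162 [wait]  node(2,1) S=121.1200 payoff=0.0000 vs cont=4.0827 → 4.0827 [wait]  node(2,2) S=163.0261 payoff=0.0000 vs cont=0.4994 → 0.4994 [wait]  ⇒ S*(2)=-
t_1: node(1,0) S=104.3987 payoff=0.0000 vs cont=9.4027 → 9.4027 [wait]  node(1,1) S=140.5195 payoff=0.0000 vs cont=2.3660 → 2.3660 [wait]  ⇒ S*(1)=-
t_0: node(0,0) S=121.1200 payoff=0.0000 vs cont=6.0259 → 6.0259 [wait]  ⇒ S*(0)=-

price = 6.0259
boundary = - - - - 66.8549 77.5629
tree:
6.0259
9.4027 2.3660
14.3162 4.0827 0.4994
21.1224 6.9578 0.9577 0.0000
29.8851 11.6715 1.8366 0.0000 0.0000
39.1147 19.1771 3.5220 0.0000 0.0000 0.0000
47.0702 29.8851 6.7541 0.0000 0.0000 0.0000 0.0000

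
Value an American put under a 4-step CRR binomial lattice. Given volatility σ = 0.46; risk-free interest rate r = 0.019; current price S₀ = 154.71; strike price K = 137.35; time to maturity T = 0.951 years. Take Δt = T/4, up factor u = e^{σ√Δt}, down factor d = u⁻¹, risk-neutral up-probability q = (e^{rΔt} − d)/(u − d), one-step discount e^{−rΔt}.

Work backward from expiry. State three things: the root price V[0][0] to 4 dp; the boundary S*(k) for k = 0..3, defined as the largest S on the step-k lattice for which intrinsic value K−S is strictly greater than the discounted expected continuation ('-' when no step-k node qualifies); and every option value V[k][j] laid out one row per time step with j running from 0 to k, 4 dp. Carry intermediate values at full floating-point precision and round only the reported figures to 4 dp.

price = 17.7625
boundary = - - - 78.9386
tree:
17.7625
27.5417 6.1867
41.2129 11.3859 0.0000
58.4114 20.9541 0.0000 0.0000
74.2718 38.5632 0.0000 0.0000 0.0000

Δt=0.23775  u=1.25144  d=0.79908  q=0.45417  discount=0.99549
step 4 (expiry): payoffs max(K−S,0) = 74.2718 38.5632 0.0000 0.0000 0.0000
step 3: (k=3,j=0): S=78.9386, (K−S)⁺=58.4114, hold=57.7924 ⇒ V=58.4114 exercise | (k=3,j=1): S=123.6257, (K−S)⁺=13.7243, hold=20.9541 ⇒ V=20.9541 continue | (k=3,j=2): S=193.6102, (K−S)⁺=0.0000, hold=0.0000 ⇒ V=0.0000 continue | (k=3,j=3): S=303.2129, (K−S)⁺=0.0000, hold=0.0000 ⇒ V=0.0000 continue  boundary S*=78.9386
step 2: (k=2,j=0): S=98.7868, (K−S)⁺=38.5632, hold=41.2129 ⇒ V=41.2129 continue | (k=2,j=1): S=154.7100, (K−S)⁺=0.0000, hold=11.3859 ⇒ V=11.3859 continue | (k=2,j=2): S=242.2913, (K−S)⁺=0.0000, hold=0.0000 ⇒ V=0.0000 continue  boundary S*=-
step 1: (k=1,j=0): S=123.6257, (K−S)⁺=13.7243, hold=27.5417 ⇒ V=27.5417 continue | (k=1,j=1): S=193.6102, (K−S)⁺=0.0000, hold=6.1867 ⇒ V=6.1867 continue  boundary S*=-
step 0: (k=0,j=0): S=154.7100, (K−S)⁺=0.0000, hold=17.7625 ⇒ V=17.7625 continue  boundary S*=-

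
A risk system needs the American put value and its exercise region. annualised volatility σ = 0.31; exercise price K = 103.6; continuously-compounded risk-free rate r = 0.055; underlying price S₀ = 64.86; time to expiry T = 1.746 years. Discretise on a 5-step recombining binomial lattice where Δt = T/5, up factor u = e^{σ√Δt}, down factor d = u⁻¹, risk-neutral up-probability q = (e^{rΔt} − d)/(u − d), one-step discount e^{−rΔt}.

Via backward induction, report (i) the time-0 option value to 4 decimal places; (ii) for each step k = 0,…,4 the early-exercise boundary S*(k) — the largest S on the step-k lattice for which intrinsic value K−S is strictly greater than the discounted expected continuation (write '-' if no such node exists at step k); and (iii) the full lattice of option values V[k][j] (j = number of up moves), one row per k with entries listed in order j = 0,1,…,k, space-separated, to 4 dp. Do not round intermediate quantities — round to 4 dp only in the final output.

price = 38.7400
boundary = 64.8600 54.0031 64.8600 77.8995 64.8600
tree:
38.7400
49.5969 26.4056
58.6364 38.7400 15.4201
66.1628 49.5969 25.7005 6.0120
72.4294 58.6364 38.7400 12.4302 0.0000
77.6470 66.1628 49.5969 25.7005 0.0000 0.0000

params: Δt=0.34920 u=1.20104 d=0.83261 q=0.50696 e^(-rΔt)=0.98098
t_5 payoffs: 77.6470 66.1628 49.5969 25.7005 0.0000 0.0000
t_4: node(4,0) S=31.1706 payoff=72.4294 vs cont=70.4586 → 72.4294 [stop]  node(4,1) S=44.9636 payoff=58.6364 vs cont=56.6656 → 58.6364 [stop]  node(4,2) S=64.8600 payoff=38.7400 vs cont=36.7692 → 38.7400 [stop]  node(4,3) S=93.5605 payoff=10.0395 vs cont=12.4302 → 12.4302 [wait]  node(4,4) S=134.9610 payoff=0.0000 vs cont=0.0000 → 0.0000 [wait]  ⇒ S*(4)=64.8600
t_3: node(3,0) S=37.4372 payoff=66.1628 vs cont=64.1920 → 66.1628 [stop]  node(3,1) S=54.0031 payoff=49.5969 vs cont=47.6261 → 49.5969 [stop]  node(3,2) S=77.8995 payoff=25.7005 vs cont=24.9187 → 25.7005 [stop]  node(3,3) S=112.3700 payoff=0.0000 vs cont=6.0120 → 6.0120 [wait]  ⇒ S*(3)=77.8995
t_2: node(2,0) S=44.9636 payoff=58.6364 vs cont=56.6656 → 58.6364 [stop]  node(2,1) S=64.8600 payoff=38.7400 vs cont=36.7692 → 38.7400 [stop]  node(2,2) S=93.5605 payoff=10.0395 vs cont=15.4201 → 15.4201 [wait]  ⇒ S*(2)=64.8600
t_1: node(1,0) S=54.0031 payoff=49.5969 vs cont=47.6261 → 49.5969 [stop]  node(1,1) S=77.8995 payoff=25.7005 vs cont=26.4056 → 26.4056 [wait]  ⇒ S*(1)=54.0031
t_0: node(0,0) S=64.8600 payoff=38.7400 vs cont=37.1199 → 38.7400 [stop]  ⇒ S*(0)=64.8600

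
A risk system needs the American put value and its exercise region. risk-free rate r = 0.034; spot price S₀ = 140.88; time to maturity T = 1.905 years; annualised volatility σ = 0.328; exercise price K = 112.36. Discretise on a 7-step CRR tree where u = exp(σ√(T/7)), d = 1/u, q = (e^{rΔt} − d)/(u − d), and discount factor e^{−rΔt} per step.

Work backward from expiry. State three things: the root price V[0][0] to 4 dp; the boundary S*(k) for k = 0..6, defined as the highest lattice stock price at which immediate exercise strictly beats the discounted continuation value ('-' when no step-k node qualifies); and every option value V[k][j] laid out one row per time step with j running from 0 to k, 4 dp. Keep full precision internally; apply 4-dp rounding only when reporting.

Δt=0.27214  u=1.18662  d=0.84273  q=0.48436  discount=0.99079
step 7 (expiry): payoffs max(K−S,0) = 69.8327 52.4787 28.0431 0.0000 0.0000 0.0000 0.0000 0.0000
step 6: (k=6,j=0): S=50.4638, (K−S)⁺=61.8962, hold=60.8614 ⇒ V=61.8962 exercise | (k=6,j=1): S=71.0564, (K−S)⁺=41.3036, hold=40.2688 ⇒ V=41.3036 exercise | (k=6,j=2): S=100.0521, (K−S)⁺=12.3079, hold=14.3270 ⇒ V=14.3270 continue | (k=6,j=3): S=140.8800, (K−S)⁺=0.0000, hold=0.0000 ⇒ V=0.0000 continue | (k=6,j=4): S=198.3684, (K−S)⁺=0.0000, hold=0.0000 ⇒ V=0.0000 continue | (k=6,j=5): S=279.3160, (K−S)⁺=0.0000, hold=0.0000 ⇒ V=0.0000 continue | (k=6,j=6): S=393.2955, (K−S)⁺=0.0000, hold=0.0000 ⇒ V=0.0000 continue  boundary S*=71.0564
step 5: (k=5,j=0): S=59.8813, (K−S)⁺=52.4787, hold=51.4438 ⇒ V=52.4787 exercise | (k=5,j=1): S=84.3169, (K−S)⁺=28.0431, hold=27.9772 ⇒ V=28.0431 exercise | (k=5,j=2): S=118.7238, (K−S)⁺=0.0000, hold=7.3196 ⇒ V=7.3196 continue | (k=5,j=3): S=167.1710, (K−S)⁺=0.0000, hold=0.0000 ⇒ V=0.0000 continue | (k=5,j=4): S=235.3879, (K−S)⁺=0.0000, hold=0.0000 ⇒ V=0.0000 continue | (k=5,j=5): S=331.4419, (K−S)⁺=0.0000, hold=0.0000 ⇒ V=0.0000 continue  boundary S*=84.3169
step 4: (k=4,j=0): S=71.0564, (K−S)⁺=41.3036, hold=40.2688 ⇒ V=41.3036 exercise | (k=4,j=1): S=100.0521, (K−S)⁺=12.3079, hold=17.8397 ⇒ V=17.8397 continue | (k=4,j=2): S=140.8800, (K−S)⁺=0.0000, hold=3.7395 ⇒ V=3.7395 continue | (k=4,j=3): S=198.3684, (K−S)⁺=0.0000, hold=0.0000 ⇒ V=0.0000 continue | (k=4,j=4): S=279.3160, (K−S)⁺=0.0000, hold=0.0000 ⇒ V=0.0000 continue  boundary S*=71.0564
step 3: (k=3,j=0): S=84.3169, (K−S)⁺=28.0431, hold=29.6629 ⇒ V=29.6629 continue | (k=3,j=1): S=118.7238, (K−S)⁺=0.0000, hold=10.9087 ⇒ V=10.9087 continue | (k=3,j=2): S=167.1710, (K−S)⁺=0.0000, hold=1.9105 ⇒ V=1.9105 continue | (k=3,j=3): S=235.3879, (K−S)⁺=0.0000, hold=0.0000 ⇒ V=0.0000 continue  boundary S*=-
step 2: (k=2,j=0): S=100.0521, (K−S)⁺=12.3079, hold=20.3896 ⇒ V=20.3896 continue | (k=2,j=1): S=140.8800, (K−S)⁺=0.0000, hold=6.4900 ⇒ V=6.4900 continue | (k=2,j=2): S=198.3684, (K−S)⁺=0.0000, hold=0.9761 ⇒ V=0.9761 continue  boundary S*=-
step 1: (k=1,j=0): S=118.7238, (K−S)⁺=0.0000, hold=13.5315 ⇒ V=13.5315 continue | (k=1,j=1): S=167.1710, (K−S)⁺=0.0000, hold=3.7841 ⇒ V=3.7841 continue  boundary S*=-
step 0: (k=0,j=0): S=140.8800, (K−S)⁺=0.0000, hold=8.7291 ⇒ V=8.7291 continue  boundary S*=-

price = 8.7291
boundary = - - - - 71.0564 84.3169 71.0564
tree:
8.7291
13.5315 3.7841
20.3896 6.4900 0.9761
29.6629 10.9087 1.9105 0.0000
41.3036 17.8397 3.7395 0.0000 0.0000
52.4787 28.0431 7.3196 0.0000 0.0000 0.0000
61.8962 41.3036 14.3270 0.0000 0.0000 0.0000 0.0000
69.8327 52.4787 28.0431 0.0000 0.0000 0.0000 0.0000 0.0000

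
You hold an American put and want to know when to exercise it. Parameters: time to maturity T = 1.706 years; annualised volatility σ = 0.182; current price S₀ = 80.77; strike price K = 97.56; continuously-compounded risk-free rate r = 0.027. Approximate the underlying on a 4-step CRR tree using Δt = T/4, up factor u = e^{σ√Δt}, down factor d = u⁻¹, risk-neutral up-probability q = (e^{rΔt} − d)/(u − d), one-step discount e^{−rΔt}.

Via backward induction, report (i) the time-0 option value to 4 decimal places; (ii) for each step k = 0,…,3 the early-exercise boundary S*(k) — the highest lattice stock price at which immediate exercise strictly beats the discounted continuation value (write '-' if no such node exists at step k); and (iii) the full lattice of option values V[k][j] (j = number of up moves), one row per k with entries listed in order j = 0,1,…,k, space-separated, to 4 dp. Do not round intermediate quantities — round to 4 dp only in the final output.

Δt=0.42650, u=1.12621, d=0.88793, q=0.51893, disc=e^(-rΔt)=0.98855
k=4 terminal: V=max(K-S,0) → 47.3522 33.8789 16.7900 0.0000 0.0000
k=3: j=0 S=56.5446 intr=41.0154 cont=39.8984 V=41.0154[EX]; j=1 S=71.7184 intr=25.8416 cont=24.7246 V=25.8416[EX]; j=2 S=90.9640 intr=6.5960 cont=7.9847 V=7.9847[hold]; j=3 S=115.3743 intr=0.0000 cont=0.0000 V=0.0000[hold]  S*(3)=71.7184
k=2: j=0 S=63.6811 intr=33.8789 cont=32.7619 V=33.8789[EX]; j=1 S=80.7700 intr=16.7900 cont=16.3854 V=16.7900[EX]; j=2 S=102.4447 intr=0.0000 cont=3.7972 V=3.7972[hold]  S*(2)=80.7700
k=1: j=0 S=71.7184 intr=25.8416 cont=24.7246 V=25.8416[EX]; j=1 S=90.9640 intr=6.5960 cont=9.9327 V=9.9327[hold]  S*(1)=71.7184
k=0: j=0 S=80.7700 intr=16.7900 cont=17.3847 V=17.3847[hold]  S*(0)=-

price = 17.3847
boundary = - 71.7184 80.7700 71.7184
tree:
17.3847
25.8416 9.9327
33.8789 16.7900 3.7972
41.0154 25.8416 7.9847 0.0000
47.3522 33.8789 16.7900 0.0000 0.0000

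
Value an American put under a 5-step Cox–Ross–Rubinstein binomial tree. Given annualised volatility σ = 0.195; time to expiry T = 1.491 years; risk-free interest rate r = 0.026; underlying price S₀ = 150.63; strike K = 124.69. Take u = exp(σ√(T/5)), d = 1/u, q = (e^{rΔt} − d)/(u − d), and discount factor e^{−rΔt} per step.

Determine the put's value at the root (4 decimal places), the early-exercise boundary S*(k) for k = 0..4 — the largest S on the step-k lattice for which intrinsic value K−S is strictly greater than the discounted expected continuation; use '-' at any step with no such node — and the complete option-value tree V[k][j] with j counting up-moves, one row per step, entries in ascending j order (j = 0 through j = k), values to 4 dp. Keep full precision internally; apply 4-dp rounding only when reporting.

price = 3.1981
boundary = - - - - 98.3848
tree:
3.1981
5.6884 0.8531
9.8716 1.7542 0.0000
16.5456 3.6071 0.0000 0.0000
26.3052 7.4168 0.0000 0.0000 0.0000
36.2432 15.2505 0.0000 0.0000 0.0000 0.0000

Δt=0.29820, u=1.11236, d=0.89899, q=0.50988, disc=e^(-rΔt)=0.99228
k=5 terminal: V=max(K-S,0) → 36.2432 15.2505 0.0000 0.0000 0.0000 0.0000
k=4: j=0 S=98.3848 intr=26.3052 cont=25.3422 V=26.3052[EX]; j=1 S=121.7362 intr=2.9538 cont=7.4168 V=7.4168[hold]; j=2 S=150.6300 intr=0.0000 cont=0.0000 V=0.0000[hold]; j=3 S=186.3817 intr=0.0000 cont=0.0000 V=0.0000[hold]; j=4 S=230.6189 intr=0.0000 cont=0.0000 V=0.0000[hold]  S*(4)=98.3848
k=3: j=0 S=109.4395 intr=15.2505 cont=16.5456 V=16.5456[hold]; j=1 S=135.4146 intr=0.0000 cont=3.6071 V=3.6071[hold]; j=2 S=167.5550 intr=0.0000 cont=0.0000 V=0.0000[hold]; j=3 S=207.3237 intr=0.0000 cont=0.0000 V=0.0000[hold]  S*(3)=-
k=2: j=0 S=121.7362 intr=2.9538 cont=9.8716 V=9.8716[hold]; j=1 S=150.6300 intr=0.0000 cont=1.7542 V=1.7542[hold]; j=2 S=186.3817 intr=0.0000 cont=0.0000 V=0.0000[hold]  S*(2)=-
k=1: j=0 S=135.4146 intr=0.0000 cont=5.6884 V=5.6884[hold]; j=1 S=167.5550 intr=0.0000 cont=0.8531 V=0.8531[hold]  S*(1)=-
k=0: j=0 S=150.6300 intr=0.0000 cont=3.1981 V=3.1981[hold]  S*(0)=-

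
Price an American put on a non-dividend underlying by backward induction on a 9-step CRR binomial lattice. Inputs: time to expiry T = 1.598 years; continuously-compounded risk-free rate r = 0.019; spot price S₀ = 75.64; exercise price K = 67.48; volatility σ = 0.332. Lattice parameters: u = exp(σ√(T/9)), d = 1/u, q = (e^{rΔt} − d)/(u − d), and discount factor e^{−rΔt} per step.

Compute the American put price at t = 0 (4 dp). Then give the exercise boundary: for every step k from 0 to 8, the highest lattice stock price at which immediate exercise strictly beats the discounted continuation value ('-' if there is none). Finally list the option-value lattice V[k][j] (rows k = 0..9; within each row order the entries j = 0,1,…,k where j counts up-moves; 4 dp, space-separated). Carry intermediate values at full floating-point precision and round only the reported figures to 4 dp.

price = 7.4066
boundary = - - - - - 37.5813 43.2242 49.7145 57.1794
tree:
7.4066
10.4296 4.1461
14.2922 6.2704 1.8475
18.9786 9.2577 3.0410 0.5526
24.3075 13.2730 4.9228 1.0002 0.0659
29.8987 18.3522 7.8007 1.8039 0.1265 0.0000
34.8050 24.2558 12.0125 3.2402 0.2427 0.0000 0.0000
39.0708 29.8987 17.7655 5.7928 0.4657 0.0000 0.0000 0.0000
42.7796 34.8050 24.2558 10.3006 0.8937 0.0000 0.0000 0.0000 0.0000
46.0043 39.0708 29.8987 17.7655 1.7149 0.0000 0.0000 0.0000 0.0000 0.0000

params: Δt=0.17756 u=1.15015 d=0.86945 q=0.47712 e^(-rΔt)=0.99663
t_9 payoffs: 46.0043 39.0708 29.8987 17.7655 1.7149 0.0000 0.0000 0.0000 0.0000 0.0000
t_8: node(8,0) S=24.7004 payoff=42.7796 vs cont=42.5524 → 42.7796 [stop]  node(8,1) S=32.6750 payoff=34.8050 vs cont=34.5778 → 34.8050 [stop]  node(8,2) S=43.2242 payoff=24.2558 vs cont=24.0285 → 24.2558 [stop]  node(8,3) S=57.1794 payoff=10.3006 vs cont=10.0734 → 10.3006 [stop]  node(8,4) S=75.6400 payoff=0.0000 vs cont=0.8937 → 0.8937 [wait]  node(8,5) S=100.0607 payoff=0.0000 vs cont=0.0000 → 0.0000 [wait]  node(8,6) S=132.3658 payoff=0.0000 vs cont=0.0000 → 0.0000 [wait]  node(8,7) S=175.1007 payoff=0.0000 vs cont=0.0000 → 0.0000 [wait]  node(8,8) S=231.6327 payoff=0.0000 vs cont=0.0000 → 0.0000 [wait]  ⇒ S*(8)=57.1794
t_7: node(7,0) S=28.4092 payoff=39.0708 vs cont=38.8435 → 39.0708 [stop]  node(7,1) S=37.5813 payoff=29.8987 vs cont=29.6715 → 29.8987 [stop]  node(7,2) S=49.7145 payoff=17.7655 vs cont=17.5382 → 17.7655 [stop]  node(7,3) S=65.7651 payoff=1.7149 vs cont=5.7928 → 5.7928 [wait]  node(7,4) S=86.9977 payoff=0.0000 vs cont=0.4657 → 0.4657 [wait]  node(7,5) S=115.0853 payoff=0.0000 vs cont=0.0000 → 0.0000 [wait]  node(7,6) S=152.2410 payoff=0.0000 vs cont=0.0000 → 0.0000 [wait]  node(7,7) S=201.3928 payoff=0.0000 vs cont=0.0000 → 0.0000 [wait]  ⇒ S*(7)=49.7145
t_6: node(6,0) S=32.6750 payoff=34.8050 vs cont=34.5778 → 34.8050 [stop]  node(6,1) S=43.2242 payoff=24.2558 vs cont=24.0285 → 24.2558 [stop]  node(6,2) S=57.1794 payoff=10.3006 vs cont=12.0125 → 12.0125 [wait]  node(6,3) S=75.6400 payoff=0.0000 vs cont=3.2402 → 3.2402 [wait]  node(6,4) S=100.0607 payoff=0.0000 vs cont=0.2427 → 0.2427 [wait]  node(6,5) S=132.3658 payoff=0.0000 vs cont=0.0000 → 0.0000 [wait]  node(6,6) S=175.1007 payoff=0.0000 vs cont=0.0000 → 0.0000 [wait]  ⇒ S*(6)=43.2242
t_5: node(5,0) S=37.5813 payoff=29.8987 vs cont=29.6715 → 29.8987 [stop]  node(5,1) S=49.7145 payoff=17.7655 vs cont=18.3522 → 18.3522 [wait]  node(5,2) S=65.7651 payoff=1.7149 vs cont=7.8007 → 7.8007 [wait]  node(5,3) S=86.9977 payoff=0.0000 vs cont=1.8039 → 1.8039 [wait]  node(5,4) S=115.0853 payoff=0.0000 vs cont=0.1265 → 0.1265 [wait]  node(5,5) S=152.2410 payoff=0.0000 vs cont=0.0000 → 0.0000 [wait]  ⇒ S*(5)=37.5813
t_4: node(4,0) S=43.2242 payoff=24.2558 vs cont=24.3075 → 24.3075 [wait]  node(4,1) S=57.1794 payoff=10.3006 vs cont=13.2730 → 13.2730 [wait]  node(4,2) S=75.6400 payoff=0.0000 vs cont=4.9228 → 4.9228 [wait]  node(4,3) S=100.0607 payoff=0.0000 vs cont=1.0002 → 1.0002 [wait]  node(4,4) S=132.3658 payoff=0.0000 vs cont=0.0659 → 0.0659 [wait]  ⇒ S*(4)=-
t_3: node(3,0) S=49.7145 payoff=17.7655 vs cont=18.9786 → 18.9786 [wait]  node(3,1) S=65.7651 payoff=1.7149 vs cont=9.2577 → 9.2577 [wait]  node(3,2) S=86.9977 payoff=0.0000 vs cont=3.0410 → 3.0410 [wait]  node(3,3) S=115.0853 payoff=0.0000 vs cont=0.5526 → 0.5526 [wait]  ⇒ S*(3)=-
t_2: node(2,0) S=57.1794 payoff=10.3006 vs cont=14.2922 → 14.2922 [wait]  node(2,1) S=75.6400 payoff=0.0000 vs cont=6.2704 → 6.2704 [wait]  node(2,2) S=100.0607 payoff=0.0000 vs cont=1.8475 → 1.8475 [wait]  ⇒ S*(2)=-
t_1: node(1,0) S=65.7651 payoff=1.7149 vs cont=10.4296 → 10.4296 [wait]  node(1,1) S=86.9977 payoff=0.0000 vs cont=4.1461 → 4.1461 [wait]  ⇒ S*(1)=-
t_0: node(0,0) S=75.6400 payoff=0.0000 vs cont=7.4066 → 7.4066 [wait]  ⇒ S*(0)=-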